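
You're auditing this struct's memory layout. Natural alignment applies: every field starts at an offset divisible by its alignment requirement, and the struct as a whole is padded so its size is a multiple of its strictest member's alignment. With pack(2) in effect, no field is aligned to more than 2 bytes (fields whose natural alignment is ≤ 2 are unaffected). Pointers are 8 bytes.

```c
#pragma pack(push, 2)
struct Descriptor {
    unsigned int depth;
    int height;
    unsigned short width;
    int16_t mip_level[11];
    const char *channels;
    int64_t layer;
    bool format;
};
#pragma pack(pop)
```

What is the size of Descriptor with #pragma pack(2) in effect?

0..4  depth  (4B, 2-aligned)
4..8  height  (4B, 2-aligned)
8..10  width  (2B, 2-aligned)
10..32  mip_level  (22B, 2-aligned)
32..40  channels  (8B, 2-aligned)
40..48  layer  (8B, 2-aligned)
48..49  format  (1B, 1-aligned)
49..50  -- tail padding (1B)
sizeof = 50, alignof = 2

50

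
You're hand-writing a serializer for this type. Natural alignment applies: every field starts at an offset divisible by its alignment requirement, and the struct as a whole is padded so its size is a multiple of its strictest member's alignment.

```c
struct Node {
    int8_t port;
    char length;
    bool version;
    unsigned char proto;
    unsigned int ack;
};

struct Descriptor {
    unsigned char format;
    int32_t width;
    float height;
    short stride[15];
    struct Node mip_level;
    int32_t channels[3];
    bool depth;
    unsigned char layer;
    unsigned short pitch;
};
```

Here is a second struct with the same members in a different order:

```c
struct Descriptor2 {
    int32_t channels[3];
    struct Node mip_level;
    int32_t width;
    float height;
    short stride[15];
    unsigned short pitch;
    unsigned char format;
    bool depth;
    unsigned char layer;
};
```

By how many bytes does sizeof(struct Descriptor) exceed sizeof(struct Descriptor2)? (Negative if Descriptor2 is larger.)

Node: 0..1  port  (1B, 1-aligned); 1..2  length  (1B, 1-aligned); 2..3  version  (1B, 1-aligned); 3..4  proto  (1B, 1-aligned); 4..8  ack  (4B, 4-aligned); sizeof = 8, alignof = 4
0..1  format  (1B, 1-aligned)
1..4  -- padding (3B)
4..8  width  (4B, 4-aligned)
8..12  height  (4B, 4-aligned)
12..42  stride  (30B, 2-aligned)
42..44  -- padding (2B)
44..52  mip_level  (8B, 4-aligned)
52..64  channels  (12B, 4-aligned)
64..65  depth  (1B, 1-aligned)
65..66  layer  (1B, 1-aligned)
66..68  pitch  (2B, 2-aligned)
sizeof = 68, alignof = 4
— Descriptor2 —
0..12  channels  (12B, 4-aligned)
12..20  mip_level  (8B, 4-aligned)
20..24  width  (4B, 4-aligned)
24..28  height  (4B, 4-aligned)
28..58  stride  (30B, 2-aligned)
58..60  pitch  (2B, 2-aligned)
60..61  format  (1B, 1-aligned)
61..62  depth  (1B, 1-aligned)
62..63  layer  (1B, 1-aligned)
63..64  -- tail padding (1B)
sizeof = 64, alignof = 4
68 − 64 = 4

4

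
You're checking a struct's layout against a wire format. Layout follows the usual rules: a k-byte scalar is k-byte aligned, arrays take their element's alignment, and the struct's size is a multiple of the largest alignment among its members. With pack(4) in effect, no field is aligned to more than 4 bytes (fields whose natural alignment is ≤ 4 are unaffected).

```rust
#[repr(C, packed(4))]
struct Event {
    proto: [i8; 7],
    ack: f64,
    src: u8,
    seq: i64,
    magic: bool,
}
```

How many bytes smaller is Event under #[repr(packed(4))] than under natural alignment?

8

natural layout:
  0..7  proto  (7B, 1-aligned)
  7..8  -- padding (1B)
  8..16  ack  (8B, 8-aligned)
  16..17  src  (1B, 1-aligned)
  17..24  -- padding (7B)
  24..32  seq  (8B, 8-aligned)
  32..33  magic  (1B, 1-aligned)
  33..40  -- tail padding (7B)
  sizeof = 40, alignof = 8
packed(4) layout:
  0..7  proto  (7B, 1-aligned)
  7..8  -- padding (1B)
  8..16  ack  (8B, 4-aligned)
  16..17  src  (1B, 1-aligned)
  17..20  -- padding (3B)
  20..28  seq  (8B, 4-aligned)
  28..29  magic  (1B, 1-aligned)
  29..32  -- tail padding (3B)
  sizeof = 32, alignof = 4
40 − 32 = 8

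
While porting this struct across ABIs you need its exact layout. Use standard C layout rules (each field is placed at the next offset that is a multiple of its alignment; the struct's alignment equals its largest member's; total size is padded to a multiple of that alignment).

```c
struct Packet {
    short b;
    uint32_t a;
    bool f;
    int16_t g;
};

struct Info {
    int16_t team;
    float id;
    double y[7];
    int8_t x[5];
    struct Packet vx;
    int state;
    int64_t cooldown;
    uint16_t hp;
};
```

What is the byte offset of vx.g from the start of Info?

Packet: @0: b [2B, align 2] → 2; +2 pad (align 4); @4: a [4B, align 4] → 8; @8: f [1B, align 1] → 9; +1 pad (align 2); @10: g [2B, align 2] → 12; size 12, align 4
@0: team [2B, align 2] → 2
+2 pad (align 4)
@4: id [4B, align 4] → 8
@8: y [56B, align 8] → 64
@64: x [5B, align 1] → 69
+3 pad (align 4)
@72: vx [12B, align 4] → 84
within Packet: g at 10
72 + 10 = 82

82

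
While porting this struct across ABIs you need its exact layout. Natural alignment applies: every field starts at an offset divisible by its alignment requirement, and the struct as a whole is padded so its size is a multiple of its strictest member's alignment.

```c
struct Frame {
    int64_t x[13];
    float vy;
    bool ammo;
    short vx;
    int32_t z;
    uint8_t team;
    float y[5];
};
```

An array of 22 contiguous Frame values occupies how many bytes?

3168

0..104  x  (104B, 8-aligned)
104..108  vy  (4B, 4-aligned)
108..109  ammo  (1B, 1-aligned)
109..110  -- padding (1B)
110..112  vx  (2B, 2-aligned)
112..116  z  (4B, 4-aligned)
116..117  team  (1B, 1-aligned)
117..120  -- padding (3B)
120..140  y  (20B, 4-aligned)
140..144  -- tail padding (4B)
sizeof = 144, alignof = 8
array of 22: 22 × 144 = 3168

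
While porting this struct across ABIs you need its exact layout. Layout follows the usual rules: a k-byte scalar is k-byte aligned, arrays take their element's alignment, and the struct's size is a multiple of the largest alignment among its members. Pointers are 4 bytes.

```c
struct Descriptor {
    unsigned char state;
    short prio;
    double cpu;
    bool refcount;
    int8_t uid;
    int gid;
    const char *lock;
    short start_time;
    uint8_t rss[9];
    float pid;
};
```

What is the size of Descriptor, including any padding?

48 bytes

state at 0 (size 1, align 1) → ends 1
pad 1 to align 2 for prio
prio at 2 (size 2, align 2) → ends 4
pad 4 to align 8 for cpu
cpu at 8 (size 8, align 8) → ends 16
refcount at 16 (size 1, align 1) → ends 17
uid at 17 (size 1, align 1) → ends 18
pad 2 to align 4 for gid
gid at 20 (size 4, align 4) → ends 24
lock at 24 (size 4, align 4) → ends 28
start_time at 28 (size 2, align 2) → ends 30
rss at 30 (size 9, align 1) → ends 39
pad 1 to align 4 for pid
pid at 40 (size 4, align 4) → ends 44
tail pad 4 to reach multiple of 8
total 48 bytes, alignment 8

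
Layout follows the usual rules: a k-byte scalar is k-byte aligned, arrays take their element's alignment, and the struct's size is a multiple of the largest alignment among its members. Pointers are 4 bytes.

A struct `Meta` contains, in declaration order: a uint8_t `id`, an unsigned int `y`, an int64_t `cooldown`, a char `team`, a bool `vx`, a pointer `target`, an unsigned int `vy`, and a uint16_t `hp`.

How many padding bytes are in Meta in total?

7

@0: id [1B, align 1] → 1
+3 pad (align 4)
@4: y [4B, align 4] → 8
@8: cooldown [8B, align 8] → 16
@16: team [1B, align 1] → 17
@17: vx [1B, align 1] → 18
+2 pad (align 4)
@20: target [4B, align 4] → 24
@24: vy [4B, align 4] → 28
@28: hp [2B, align 2] → 30
+2 tail pad (align 8)
size 32, align 8
data bytes 25, size 32 → padding 7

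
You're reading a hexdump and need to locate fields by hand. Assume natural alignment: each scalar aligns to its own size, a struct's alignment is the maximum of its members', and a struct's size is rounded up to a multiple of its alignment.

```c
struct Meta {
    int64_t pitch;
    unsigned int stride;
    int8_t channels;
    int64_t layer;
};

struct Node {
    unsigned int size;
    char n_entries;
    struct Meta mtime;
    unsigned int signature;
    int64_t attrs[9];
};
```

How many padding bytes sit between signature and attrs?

4

Meta: 0..8  pitch  (8B, 8-aligned); 8..12  stride  (4B, 4-aligned); 12..13  channels  (1B, 1-aligned); 13..16  -- padding (3B); 16..24  layer  (8B, 8-aligned); sizeof = 24, alignof = 8
0..4  size  (4B, 4-aligned)
4..5  n_entries  (1B, 1-aligned)
5..8  -- padding (3B)
8..32  mtime  (24B, 8-aligned)
32..36  signature  (4B, 4-aligned)
36..40  -- padding (4B)
40..112  attrs  (72B, 8-aligned)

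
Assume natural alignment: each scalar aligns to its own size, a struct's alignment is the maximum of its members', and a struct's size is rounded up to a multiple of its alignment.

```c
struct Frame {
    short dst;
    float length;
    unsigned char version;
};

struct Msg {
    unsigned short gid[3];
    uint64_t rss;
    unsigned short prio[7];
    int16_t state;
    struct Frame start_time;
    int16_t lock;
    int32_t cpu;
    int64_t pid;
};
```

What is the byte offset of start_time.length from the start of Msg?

Frame: @0: dst [2B, align 2] → 2; +2 pad (align 4); @4: length [4B, align 4] → 8; @8: version [1B, align 1] → 9; +3 tail pad (align 4); size 12, align 4
@0: gid [6B, align 2] → 6
+2 pad (align 8)
@8: rss [8B, align 8] → 16
@16: prio [14B, align 2] → 30
@30: state [2B, align 2] → 32
@32: start_time [12B, align 4] → 44
within Frame: length at 4
32 + 4 = 36

36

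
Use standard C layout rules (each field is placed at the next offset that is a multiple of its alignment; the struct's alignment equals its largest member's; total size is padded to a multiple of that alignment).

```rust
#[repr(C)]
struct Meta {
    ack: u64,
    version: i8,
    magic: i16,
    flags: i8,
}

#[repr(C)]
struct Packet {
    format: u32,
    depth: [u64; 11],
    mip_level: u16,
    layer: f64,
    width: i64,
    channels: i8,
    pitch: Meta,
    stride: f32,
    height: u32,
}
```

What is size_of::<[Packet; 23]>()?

Meta: 0..8  ack  (8B, 8-aligned); 8..9  version  (1B, 1-aligned); 9..10  -- padding (1B); 10..12  magic  (2B, 2-aligned); 12..13  flags  (1B, 1-aligned); 13..16  -- tail padding (3B); sizeof = 16, alignof = 8
0..4  format  (4B, 4-aligned)
4..8  -- padding (4B)
8..96  depth  (88B, 8-aligned)
96..98  mip_level  (2B, 2-aligned)
98..104  -- padding (6B)
104..112  layer  (8B, 8-aligned)
112..120  width  (8B, 8-aligned)
120..121  channels  (1B, 1-aligned)
121..128  -- padding (7B)
128..144  pitch  (16B, 8-aligned)
144..148  stride  (4B, 4-aligned)
148..152  height  (4B, 4-aligned)
sizeof = 152, alignof = 8
array of 23: 23 × 152 = 3496

3496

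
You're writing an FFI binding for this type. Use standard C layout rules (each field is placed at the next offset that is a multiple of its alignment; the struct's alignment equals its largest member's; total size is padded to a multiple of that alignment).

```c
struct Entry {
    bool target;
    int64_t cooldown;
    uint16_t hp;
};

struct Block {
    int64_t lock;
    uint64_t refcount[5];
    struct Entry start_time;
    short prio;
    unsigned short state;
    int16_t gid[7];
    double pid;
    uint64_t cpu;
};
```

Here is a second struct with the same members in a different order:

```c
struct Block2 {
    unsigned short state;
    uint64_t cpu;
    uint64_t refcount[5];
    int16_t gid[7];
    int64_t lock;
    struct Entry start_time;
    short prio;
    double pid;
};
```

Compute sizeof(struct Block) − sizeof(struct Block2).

Entry: 0..1  target  (1B, 1-aligned); 1..8  -- padding (7B); 8..16  cooldown  (8B, 8-aligned); 16..18  hp  (2B, 2-aligned); 18..24  -- tail padding (6B); sizeof = 24, alignof = 8
0..8  lock  (8B, 8-aligned)
8..48  refcount  (40B, 8-aligned)
48..72  start_time  (24B, 8-aligned)
72..74  prio  (2B, 2-aligned)
74..76  state  (2B, 2-aligned)
76..90  gid  (14B, 2-aligned)
90..96  -- padding (6B)
96..104  pid  (8B, 8-aligned)
104..112  cpu  (8B, 8-aligned)
sizeof = 112, alignof = 8
— Block2 —
0..2  state  (2B, 2-aligned)
2..8  -- padding (6B)
8..16  cpu  (8B, 8-aligned)
16..56  refcount  (40B, 8-aligned)
56..70  gid  (14B, 2-aligned)
70..72  -- padding (2B)
72..80  lock  (8B, 8-aligned)
80..104  start_time  (24B, 8-aligned)
104..106  prio  (2B, 2-aligned)
106..112  -- padding (6B)
112..120  pid  (8B, 8-aligned)
sizeof = 120, alignof = 8
112 − 120 = -8

-8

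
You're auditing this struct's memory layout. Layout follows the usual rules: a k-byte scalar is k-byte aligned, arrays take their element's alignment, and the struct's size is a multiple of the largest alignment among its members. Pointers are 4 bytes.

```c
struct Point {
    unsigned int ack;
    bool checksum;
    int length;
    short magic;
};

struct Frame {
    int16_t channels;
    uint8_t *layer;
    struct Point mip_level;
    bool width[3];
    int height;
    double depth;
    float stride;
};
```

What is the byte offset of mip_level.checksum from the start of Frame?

12

Point: ack at 0 (size 4, align 4) → ends 4; checksum at 4 (size 1, align 1) → ends 5; pad 3 to align 4 for length; length at 8 (size 4, align 4) → ends 12; magic at 12 (size 2, align 2) → ends 14; tail pad 2 to reach multiple of 4; total 16 bytes, alignment 4
channels at 0 (size 2, align 2) → ends 2
pad 2 to align 4 for layer
layer at 4 (size 4, align 4) → ends 8
mip_level at 8 (size 16, align 4) → ends 24
within Point: checksum at 4
8 + 4 = 12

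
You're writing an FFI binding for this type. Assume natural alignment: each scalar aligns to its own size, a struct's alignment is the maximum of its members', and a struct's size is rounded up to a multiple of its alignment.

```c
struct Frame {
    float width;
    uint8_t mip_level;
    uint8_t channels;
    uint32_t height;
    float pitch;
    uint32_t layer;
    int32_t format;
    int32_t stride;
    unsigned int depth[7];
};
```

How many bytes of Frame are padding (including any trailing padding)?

0..4  width  (4B, 4-aligned)
4..5  mip_level  (1B, 1-aligned)
5..6  channels  (1B, 1-aligned)
6..8  -- padding (2B)
8..12  height  (4B, 4-aligned)
12..16  pitch  (4B, 4-aligned)
16..20  layer  (4B, 4-aligned)
20..24  format  (4B, 4-aligned)
24..28  stride  (4B, 4-aligned)
28..56  depth  (28B, 4-aligned)
sizeof = 56, alignof = 4
data bytes 54, size 56 → padding 2

2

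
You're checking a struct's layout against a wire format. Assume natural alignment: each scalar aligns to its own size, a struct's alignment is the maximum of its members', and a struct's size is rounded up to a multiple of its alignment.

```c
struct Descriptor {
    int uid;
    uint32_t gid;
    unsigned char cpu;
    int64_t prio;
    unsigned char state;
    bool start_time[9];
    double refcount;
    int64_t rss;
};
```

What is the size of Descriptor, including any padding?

56

0..4  uid  (4B, 4-aligned)
4..8  gid  (4B, 4-aligned)
8..9  cpu  (1B, 1-aligned)
9..16  -- padding (7B)
16..24  prio  (8B, 8-aligned)
24..25  state  (1B, 1-aligned)
25..34  start_time  (9B, 1-aligned)
34..40  -- padding (6B)
40..48  refcount  (8B, 8-aligned)
48..56  rss  (8B, 8-aligned)
sizeof = 56, alignof = 8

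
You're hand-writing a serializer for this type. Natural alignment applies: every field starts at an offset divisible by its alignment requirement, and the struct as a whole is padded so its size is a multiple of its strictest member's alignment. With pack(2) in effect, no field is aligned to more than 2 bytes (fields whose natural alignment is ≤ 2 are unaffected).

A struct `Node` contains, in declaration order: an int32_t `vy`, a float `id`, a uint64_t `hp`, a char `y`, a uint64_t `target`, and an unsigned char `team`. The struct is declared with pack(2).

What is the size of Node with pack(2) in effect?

28

0..4  vy  (4B, 2-aligned)
4..8  id  (4B, 2-aligned)
8..16  hp  (8B, 2-aligned)
16..17  y  (1B, 1-aligned)
17..18  -- padding (1B)
18..26  target  (8B, 2-aligned)
26..27  team  (1B, 1-aligned)
27..28  -- tail padding (1B)
sizeof = 28, alignof = 2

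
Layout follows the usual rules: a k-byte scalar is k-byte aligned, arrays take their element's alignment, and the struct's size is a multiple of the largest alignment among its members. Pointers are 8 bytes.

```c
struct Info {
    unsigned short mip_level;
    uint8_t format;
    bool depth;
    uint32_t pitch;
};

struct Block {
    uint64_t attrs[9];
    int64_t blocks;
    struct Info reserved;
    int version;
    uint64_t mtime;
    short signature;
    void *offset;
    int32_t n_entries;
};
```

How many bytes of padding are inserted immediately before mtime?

4

Info: mip_level at 0 (size 2, align 2) → ends 2; format at 2 (size 1, align 1) → ends 3; depth at 3 (size 1, align 1) → ends 4; pitch at 4 (size 4, align 4) → ends 8; total 8 bytes, alignment 4
attrs at 0 (size 72, align 8) → ends 72
blocks at 72 (size 8, align 8) → ends 80
reserved at 80 (size 8, align 4) → ends 88
version at 88 (size 4, align 4) → ends 92
pad 4 to align 8 for mtime
mtime at 96 (size 8, align 8) → ends 104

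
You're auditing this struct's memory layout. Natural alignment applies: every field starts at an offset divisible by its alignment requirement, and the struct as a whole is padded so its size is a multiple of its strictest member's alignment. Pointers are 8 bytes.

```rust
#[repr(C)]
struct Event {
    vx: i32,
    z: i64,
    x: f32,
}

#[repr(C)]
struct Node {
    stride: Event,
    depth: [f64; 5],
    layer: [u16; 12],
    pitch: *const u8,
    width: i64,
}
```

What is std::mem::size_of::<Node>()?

104

Event: @0: vx [4B, align 4] → 4; +4 pad (align 8); @8: z [8B, align 8] → 16; @16: x [4B, align 4] → 20; +4 tail pad (align 8); size 24, align 8
@0: stride [24B, align 8] → 24
@24: depth [40B, align 8] → 64
@64: layer [24B, align 2] → 88
@88: pitch [8B, align 8] → 96
@96: width [8B, align 8] → 104
size 104, align 8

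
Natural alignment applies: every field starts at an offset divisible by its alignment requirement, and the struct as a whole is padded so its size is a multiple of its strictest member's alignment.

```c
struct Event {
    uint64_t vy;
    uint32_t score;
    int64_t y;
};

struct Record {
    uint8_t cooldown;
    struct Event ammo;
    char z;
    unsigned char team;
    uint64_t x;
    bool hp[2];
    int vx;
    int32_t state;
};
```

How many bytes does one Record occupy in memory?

64 bytes

Event: @0: vy [8B, align 8] → 8; @8: score [4B, align 4] → 12; +4 pad (align 8); @16: y [8B, align 8] → 24; size 24, align 8
@0: cooldown [1B, align 1] → 1
+7 pad (align 8)
@8: ammo [24B, align 8] → 32
@32: z [1B, align 1] → 33
@33: team [1B, align 1] → 34
+6 pad (align 8)
@40: x [8B, align 8] → 48
@48: hp [2B, align 1] → 50
+2 pad (align 4)
@52: vx [4B, align 4] → 56
@56: state [4B, align 4] → 60
+4 tail pad (align 8)
size 64, align 8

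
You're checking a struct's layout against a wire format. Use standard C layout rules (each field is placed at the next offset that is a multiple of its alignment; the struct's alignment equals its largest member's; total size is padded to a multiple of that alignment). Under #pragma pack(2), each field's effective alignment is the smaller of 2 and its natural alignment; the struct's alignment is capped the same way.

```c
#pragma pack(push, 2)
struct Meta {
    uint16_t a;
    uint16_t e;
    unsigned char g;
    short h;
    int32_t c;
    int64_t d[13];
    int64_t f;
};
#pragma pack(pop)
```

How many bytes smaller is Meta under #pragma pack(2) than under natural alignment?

natural layout:
  0..2  a  (2B, 2-aligned)
  2..4  e  (2B, 2-aligned)
  4..5  g  (1B, 1-aligned)
  5..6  -- padding (1B)
  6..8  h  (2B, 2-aligned)
  8..12  c  (4B, 4-aligned)
  12..16  -- padding (4B)
  16..120  d  (104B, 8-aligned)
  120..128  f  (8B, 8-aligned)
  sizeof = 128, alignof = 8
packed(2) layout:
  0..2  a  (2B, 2-aligned)
  2..4  e  (2B, 2-aligned)
  4..5  g  (1B, 1-aligned)
  5..6  -- padding (1B)
  6..8  h  (2B, 2-aligned)
  8..12  c  (4B, 2-aligned)
  12..116  d  (104B, 2-aligned)
  116..124  f  (8B, 2-aligned)
  sizeof = 124, alignof = 2
128 − 124 = 4

4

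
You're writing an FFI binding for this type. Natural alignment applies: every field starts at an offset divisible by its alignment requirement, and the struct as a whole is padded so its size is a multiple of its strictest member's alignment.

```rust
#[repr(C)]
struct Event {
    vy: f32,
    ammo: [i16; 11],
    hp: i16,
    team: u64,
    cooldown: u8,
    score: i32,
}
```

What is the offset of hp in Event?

26

vy at 0 (size 4, align 4) → ends 4
ammo at 4 (size 22, align 2) → ends 26
hp at 26 (size 2, align 2) → ends 28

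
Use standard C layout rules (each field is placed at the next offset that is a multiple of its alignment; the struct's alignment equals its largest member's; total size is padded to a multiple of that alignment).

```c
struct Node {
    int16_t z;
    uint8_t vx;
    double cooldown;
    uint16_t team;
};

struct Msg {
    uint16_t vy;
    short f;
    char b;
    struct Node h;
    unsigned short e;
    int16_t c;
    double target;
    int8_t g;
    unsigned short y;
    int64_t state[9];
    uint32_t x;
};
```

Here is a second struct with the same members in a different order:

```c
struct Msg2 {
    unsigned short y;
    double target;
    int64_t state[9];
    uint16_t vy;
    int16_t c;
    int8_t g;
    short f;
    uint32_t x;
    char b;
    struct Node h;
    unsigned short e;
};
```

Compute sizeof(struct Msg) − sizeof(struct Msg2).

0

Node: z at 0 (size 2, align 2) → ends 2; vx at 2 (size 1, align 1) → ends 3; pad 5 to align 8 for cooldown; cooldown at 8 (size 8, align 8) → ends 16; team at 16 (size 2, align 2) → ends 18; tail pad 6 to reach multiple of 8; total 24 bytes, alignment 8
vy at 0 (size 2, align 2) → ends 2
f at 2 (size 2, align 2) → ends 4
b at 4 (size 1, align 1) → ends 5
pad 3 to align 8 for h
h at 8 (size 24, align 8) → ends 32
e at 32 (size 2, align 2) → ends 34
c at 34 (size 2, align 2) → ends 36
pad 4 to align 8 for target
target at 40 (size 8, align 8) → ends 48
g at 48 (size 1, align 1) → ends 49
pad 1 to align 2 for y
y at 50 (size 2, align 2) → ends 52
pad 4 to align 8 for state
state at 56 (size 72, align 8) → ends 128
x at 128 (size 4, align 4) → ends 132
tail pad 4 to reach multiple of 8
total 136 bytes, alignment 8
— Msg2 —
y at 0 (size 2, align 2) → ends 2
pad 6 to align 8 for target
target at 8 (size 8, align 8) → ends 16
state at 16 (size 72, align 8) → ends 88
vy at 88 (size 2, align 2) → ends 90
c at 90 (size 2, align 2) → ends 92
g at 92 (size 1, align 1) → ends 93
pad 1 to align 2 for f
f at 94 (size 2, align 2) → ends 96
x at 96 (size 4, align 4) → ends 100
b at 100 (size 1, align 1) → ends 101
pad 3 to align 8 for h
h at 104 (size 24, align 8) → ends 128
e at 128 (size 2, align 2) → ends 130
tail pad 6 to reach multiple of 8
total 136 bytes, alignment 8
136 − 136 = 0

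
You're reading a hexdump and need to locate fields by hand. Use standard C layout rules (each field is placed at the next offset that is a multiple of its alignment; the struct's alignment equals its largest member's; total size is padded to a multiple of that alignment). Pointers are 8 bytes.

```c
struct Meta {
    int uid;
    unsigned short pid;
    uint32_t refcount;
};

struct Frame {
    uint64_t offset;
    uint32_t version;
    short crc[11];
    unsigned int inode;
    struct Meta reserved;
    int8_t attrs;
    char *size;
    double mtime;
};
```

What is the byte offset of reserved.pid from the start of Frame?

Meta: 0..4  uid  (4B, 4-aligned); 4..6  pid  (2B, 2-aligned); 6..8  -- padding (2B); 8..12  refcount  (4B, 4-aligned); sizeof = 12, alignof = 4
0..8  offset  (8B, 8-aligned)
8..12  version  (4B, 4-aligned)
12..34  crc  (22B, 2-aligned)
34..36  -- padding (2B)
36..40  inode  (4B, 4-aligned)
40..52  reserved  (12B, 4-aligned)
within Meta: pid at 4
40 + 4 = 44

44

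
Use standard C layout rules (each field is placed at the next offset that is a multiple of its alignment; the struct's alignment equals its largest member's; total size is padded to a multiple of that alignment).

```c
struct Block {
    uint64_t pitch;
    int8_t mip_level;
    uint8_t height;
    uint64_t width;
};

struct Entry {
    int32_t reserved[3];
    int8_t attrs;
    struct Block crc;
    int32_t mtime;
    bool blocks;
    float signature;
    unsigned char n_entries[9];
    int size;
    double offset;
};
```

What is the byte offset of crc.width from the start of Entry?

Block: 0..8  pitch  (8B, 8-aligned); 8..9  mip_level  (1B, 1-aligned); 9..10  height  (1B, 1-aligned); 10..16  -- padding (6B); 16..24  width  (8B, 8-aligned); sizeof = 24, alignof = 8
0..12  reserved  (12B, 4-aligned)
12..13  attrs  (1B, 1-aligned)
13..16  -- padding (3B)
16..40  crc  (24B, 8-aligned)
within Block: width at 16
16 + 16 = 32

32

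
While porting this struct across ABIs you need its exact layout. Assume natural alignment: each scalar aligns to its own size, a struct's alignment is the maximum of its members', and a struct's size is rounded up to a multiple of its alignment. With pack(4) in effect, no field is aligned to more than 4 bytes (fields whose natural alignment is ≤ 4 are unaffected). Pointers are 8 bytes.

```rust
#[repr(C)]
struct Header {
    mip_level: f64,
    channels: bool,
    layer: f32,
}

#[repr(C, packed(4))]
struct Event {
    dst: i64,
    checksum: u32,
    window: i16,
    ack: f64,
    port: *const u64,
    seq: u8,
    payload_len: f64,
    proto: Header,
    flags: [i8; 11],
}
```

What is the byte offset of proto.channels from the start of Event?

52

Header: mip_level at 0 (size 8, align 8) → ends 8; channels at 8 (size 1, align 1) → ends 9; pad 3 to align 4 for layer; layer at 12 (size 4, align 4) → ends 16; total 16 bytes, alignment 8
dst at 0 (size 8, align 4) → ends 8
checksum at 8 (size 4, align 4) → ends 12
window at 12 (size 2, align 2) → ends 14
pad 2 to align 4 for ack
ack at 16 (size 8, align 4) → ends 24
port at 24 (size 8, align 4) → ends 32
seq at 32 (size 1, align 1) → ends 33
pad 3 to align 4 for payload_len
payload_len at 36 (size 8, align 4) → ends 44
proto at 44 (size 16, align 4) → ends 60
within Header: channels at 8
44 + 8 = 52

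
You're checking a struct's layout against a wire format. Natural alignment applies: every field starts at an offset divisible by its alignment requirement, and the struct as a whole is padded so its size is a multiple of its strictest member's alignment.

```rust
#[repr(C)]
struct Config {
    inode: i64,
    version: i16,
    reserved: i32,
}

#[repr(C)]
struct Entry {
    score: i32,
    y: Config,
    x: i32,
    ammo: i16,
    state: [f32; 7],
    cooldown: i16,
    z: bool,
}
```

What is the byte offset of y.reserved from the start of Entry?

20

Config: inode at 0 (size 8, align 8) → ends 8; version at 8 (size 2, align 2) → ends 10; pad 2 to align 4 for reserved; reserved at 12 (size 4, align 4) → ends 16; total 16 bytes, alignment 8
score at 0 (size 4, align 4) → ends 4
pad 4 to align 8 for y
y at 8 (size 16, align 8) → ends 24
within Config: reserved at 12
8 + 12 = 20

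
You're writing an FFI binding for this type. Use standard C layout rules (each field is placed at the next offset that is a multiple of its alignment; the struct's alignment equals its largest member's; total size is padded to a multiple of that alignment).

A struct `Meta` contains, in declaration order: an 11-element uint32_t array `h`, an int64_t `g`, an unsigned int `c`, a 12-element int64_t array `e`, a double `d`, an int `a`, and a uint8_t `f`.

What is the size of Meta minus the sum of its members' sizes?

11

0..44  h  (44B, 4-aligned)
44..48  -- padding (4B)
48..56  g  (8B, 8-aligned)
56..60  c  (4B, 4-aligned)
60..64  -- padding (4B)
64..160  e  (96B, 8-aligned)
160..168  d  (8B, 8-aligned)
168..172  a  (4B, 4-aligned)
172..173  f  (1B, 1-aligned)
173..176  -- tail padding (3B)
sizeof = 176, alignof = 8
data bytes 165, size 176 → padding 11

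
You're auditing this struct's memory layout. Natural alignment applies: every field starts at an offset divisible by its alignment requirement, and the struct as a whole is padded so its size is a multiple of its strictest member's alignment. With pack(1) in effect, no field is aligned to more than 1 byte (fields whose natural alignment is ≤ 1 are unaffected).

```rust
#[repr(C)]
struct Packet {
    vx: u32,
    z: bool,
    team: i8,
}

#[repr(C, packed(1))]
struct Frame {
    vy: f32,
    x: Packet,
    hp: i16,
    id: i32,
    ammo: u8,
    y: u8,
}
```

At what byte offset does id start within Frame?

14

Packet: vx at 0 (size 4, align 4) → ends 4; z at 4 (size 1, align 1) → ends 5; team at 5 (size 1, align 1) → ends 6; tail pad 2 to reach multiple of 4; total 8 bytes, alignment 4
vy at 0 (size 4, align 1) → ends 4
x at 4 (size 8, align 1) → ends 12
hp at 12 (size 2, align 1) → ends 14
id at 14 (size 4, align 1) → ends 18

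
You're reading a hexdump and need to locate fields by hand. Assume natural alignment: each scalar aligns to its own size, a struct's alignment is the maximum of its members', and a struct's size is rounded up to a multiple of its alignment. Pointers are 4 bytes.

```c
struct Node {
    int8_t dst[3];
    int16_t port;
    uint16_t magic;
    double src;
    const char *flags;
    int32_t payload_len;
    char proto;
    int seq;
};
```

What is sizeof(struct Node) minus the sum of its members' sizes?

0..3  dst  (3B, 1-aligned)
3..4  -- padding (1B)
4..6  port  (2B, 2-aligned)
6..8  magic  (2B, 2-aligned)
8..16  src  (8B, 8-aligned)
16..20  flags  (4B, 4-aligned)
20..24  payload_len  (4B, 4-aligned)
24..25  proto  (1B, 1-aligned)
25..28  -- padding (3B)
28..32  seq  (4B, 4-aligned)
sizeof = 32, alignof = 8
data bytes 28, size 32 → padding 4

4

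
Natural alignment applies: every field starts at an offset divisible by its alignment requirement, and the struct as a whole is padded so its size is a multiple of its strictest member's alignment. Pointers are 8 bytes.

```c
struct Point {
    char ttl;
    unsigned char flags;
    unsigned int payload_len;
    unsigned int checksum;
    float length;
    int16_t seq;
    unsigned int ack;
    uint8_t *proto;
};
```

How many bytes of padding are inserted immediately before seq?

ttl at 0 (size 1, align 1) → ends 1
flags at 1 (size 1, align 1) → ends 2
pad 2 to align 4 for payload_len
payload_len at 4 (size 4, align 4) → ends 8
checksum at 8 (size 4, align 4) → ends 12
length at 12 (size 4, align 4) → ends 16
seq at 16 (size 2, align 2) → ends 18

0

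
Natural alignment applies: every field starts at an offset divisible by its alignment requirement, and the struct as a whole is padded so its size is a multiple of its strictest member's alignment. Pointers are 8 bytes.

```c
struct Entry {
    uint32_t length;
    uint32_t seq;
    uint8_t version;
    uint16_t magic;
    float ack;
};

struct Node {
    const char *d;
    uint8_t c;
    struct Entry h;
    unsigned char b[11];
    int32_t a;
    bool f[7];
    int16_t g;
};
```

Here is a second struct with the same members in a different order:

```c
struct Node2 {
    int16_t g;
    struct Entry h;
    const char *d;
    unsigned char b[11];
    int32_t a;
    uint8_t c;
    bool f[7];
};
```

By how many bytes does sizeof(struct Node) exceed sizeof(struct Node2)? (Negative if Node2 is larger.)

Entry: length at 0 (size 4, align 4) → ends 4; seq at 4 (size 4, align 4) → ends 8; version at 8 (size 1, align 1) → ends 9; pad 1 to align 2 for magic; magic at 10 (size 2, align 2) → ends 12; ack at 12 (size 4, align 4) → ends 16; total 16 bytes, alignment 4
d at 0 (size 8, align 8) → ends 8
c at 8 (size 1, align 1) → ends 9
pad 3 to align 4 for h
h at 12 (size 16, align 4) → ends 28
b at 28 (size 11, align 1) → ends 39
pad 1 to align 4 for a
a at 40 (size 4, align 4) → ends 44
f at 44 (size 7, align 1) → ends 51
pad 1 to align 2 for g
g at 52 (size 2, align 2) → ends 54
tail pad 2 to reach multiple of 8
total 56 bytes, alignment 8
— Node2 —
g at 0 (size 2, align 2) → ends 2
pad 2 to align 4 for h
h at 4 (size 16, align 4) → ends 20
pad 4 to align 8 for d
d at 24 (size 8, align 8) → ends 32
b at 32 (size 11, align 1) → ends 43
pad 1 to align 4 for a
a at 44 (size 4, align 4) → ends 48
c at 48 (size 1, align 1) → ends 49
f at 49 (size 7, align 1) → ends 56
total 56 bytes, alignment 8
56 − 56 = 0

0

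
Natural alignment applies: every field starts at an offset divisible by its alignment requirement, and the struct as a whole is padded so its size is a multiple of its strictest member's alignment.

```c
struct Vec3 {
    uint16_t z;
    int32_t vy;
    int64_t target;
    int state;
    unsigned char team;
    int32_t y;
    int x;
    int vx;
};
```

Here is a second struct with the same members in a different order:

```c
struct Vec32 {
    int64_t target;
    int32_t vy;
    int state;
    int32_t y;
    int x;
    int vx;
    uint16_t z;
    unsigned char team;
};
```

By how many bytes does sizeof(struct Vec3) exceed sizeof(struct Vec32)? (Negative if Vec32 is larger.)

8

0..2  z  (2B, 2-aligned)
2..4  -- padding (2B)
4..8  vy  (4B, 4-aligned)
8..16  target  (8B, 8-aligned)
16..20  state  (4B, 4-aligned)
20..21  team  (1B, 1-aligned)
21..24  -- padding (3B)
24..28  y  (4B, 4-aligned)
28..32  x  (4B, 4-aligned)
32..36  vx  (4B, 4-aligned)
36..40  -- tail padding (4B)
sizeof = 40, alignof = 8
— Vec32 —
0..8  target  (8B, 8-aligned)
8..12  vy  (4B, 4-aligned)
12..16  state  (4B, 4-aligned)
16..20  y  (4B, 4-aligned)
20..24  x  (4B, 4-aligned)
24..28  vx  (4B, 4-aligned)
28..30  z  (2B, 2-aligned)
30..31  team  (1B, 1-aligned)
31..32  -- tail padding (1B)
sizeof = 32, alignof = 8
40 − 32 = 8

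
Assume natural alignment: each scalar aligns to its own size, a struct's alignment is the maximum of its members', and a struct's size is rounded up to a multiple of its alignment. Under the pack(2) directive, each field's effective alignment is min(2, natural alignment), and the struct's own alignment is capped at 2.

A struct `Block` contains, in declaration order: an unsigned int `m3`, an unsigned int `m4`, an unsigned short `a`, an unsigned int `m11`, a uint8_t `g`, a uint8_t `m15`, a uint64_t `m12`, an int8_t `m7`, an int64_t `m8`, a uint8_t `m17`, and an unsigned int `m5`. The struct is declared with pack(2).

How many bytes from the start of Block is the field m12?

16

@0: m3 [4B, align 2] → 4
@4: m4 [4B, align 2] → 8
@8: a [2B, align 2] → 10
@10: m11 [4B, align 2] → 14
@14: g [1B, align 1] → 15
@15: m15 [1B, align 1] → 16
@16: m12 [8B, align 2] → 24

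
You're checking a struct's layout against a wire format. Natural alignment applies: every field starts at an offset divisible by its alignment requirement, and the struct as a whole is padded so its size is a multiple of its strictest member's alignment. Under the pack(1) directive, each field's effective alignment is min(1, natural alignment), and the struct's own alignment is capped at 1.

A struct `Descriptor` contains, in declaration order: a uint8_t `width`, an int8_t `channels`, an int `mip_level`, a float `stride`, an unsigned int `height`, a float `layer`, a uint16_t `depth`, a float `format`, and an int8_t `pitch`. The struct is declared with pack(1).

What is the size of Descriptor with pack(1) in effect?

0..1  width  (1B, 1-aligned)
1..2  channels  (1B, 1-aligned)
2..6  mip_level  (4B, 1-aligned)
6..10  stride  (4B, 1-aligned)
10..14  height  (4B, 1-aligned)
14..18  layer  (4B, 1-aligned)
18..20  depth  (2B, 1-aligned)
20..24  format  (4B, 1-aligned)
24..25  pitch  (1B, 1-aligned)
sizeof = 25, alignof = 1

25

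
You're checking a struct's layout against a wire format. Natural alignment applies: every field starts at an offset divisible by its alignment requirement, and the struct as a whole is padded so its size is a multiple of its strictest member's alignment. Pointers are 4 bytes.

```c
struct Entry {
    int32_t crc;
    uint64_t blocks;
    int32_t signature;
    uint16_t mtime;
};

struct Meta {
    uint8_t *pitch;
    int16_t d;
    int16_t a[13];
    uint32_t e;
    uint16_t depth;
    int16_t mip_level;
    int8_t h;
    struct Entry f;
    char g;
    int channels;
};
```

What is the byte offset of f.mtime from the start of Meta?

Entry: 0..4  crc  (4B, 4-aligned); 4..8  -- padding (4B); 8..16  blocks  (8B, 8-aligned); 16..20  signature  (4B, 4-aligned); 20..22  mtime  (2B, 2-aligned); 22..24  -- tail padding (2B); sizeof = 24, alignof = 8
0..4  pitch  (4B, 4-aligned)
4..6  d  (2B, 2-aligned)
6..32  a  (26B, 2-aligned)
32..36  e  (4B, 4-aligned)
36..38  depth  (2B, 2-aligned)
38..40  mip_level  (2B, 2-aligned)
40..41  h  (1B, 1-aligned)
41..48  -- padding (7B)
48..72  f  (24B, 8-aligned)
within Entry: mtime at 20
48 + 20 = 68

68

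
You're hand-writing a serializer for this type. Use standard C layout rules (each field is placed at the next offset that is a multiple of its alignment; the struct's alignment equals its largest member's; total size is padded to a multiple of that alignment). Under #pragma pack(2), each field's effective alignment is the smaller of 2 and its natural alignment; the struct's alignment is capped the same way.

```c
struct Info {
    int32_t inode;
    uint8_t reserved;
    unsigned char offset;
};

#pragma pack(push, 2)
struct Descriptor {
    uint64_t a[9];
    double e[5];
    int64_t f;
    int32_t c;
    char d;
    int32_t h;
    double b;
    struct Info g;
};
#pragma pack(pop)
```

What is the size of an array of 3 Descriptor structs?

438

Info: @0: inode [4B, align 4] → 4; @4: reserved [1B, align 1] → 5; @5: offset [1B, align 1] → 6; +2 tail pad (align 4); size 8, align 4
@0: a [72B, align 2] → 72
@72: e [40B, align 2] → 112
@112: f [8B, align 2] → 120
@120: c [4B, align 2] → 124
@124: d [1B, align 1] → 125
+1 pad (align 2)
@126: h [4B, align 2] → 130
@130: b [8B, align 2] → 138
@138: g [8B, align 2] → 146
size 146, align 2
array of 3: 3 × 146 = 438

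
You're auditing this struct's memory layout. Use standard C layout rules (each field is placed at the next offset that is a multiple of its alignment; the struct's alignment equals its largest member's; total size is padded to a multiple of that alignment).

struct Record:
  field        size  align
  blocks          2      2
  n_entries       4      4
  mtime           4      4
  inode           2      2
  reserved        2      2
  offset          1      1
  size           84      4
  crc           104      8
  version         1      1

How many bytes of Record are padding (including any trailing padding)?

12

@0: blocks [2B, align 2] → 2
+2 pad (align 4)
@4: n_entries [4B, align 4] → 8
@8: mtime [4B, align 4] → 12
@12: inode [2B, align 2] → 14
@14: reserved [2B, align 2] → 16
@16: offset [1B, align 1] → 17
+3 pad (align 4)
@20: size [84B, align 4] → 104
@104: crc [104B, align 8] → 208
@208: version [1B, align 1] → 209
+7 tail pad (align 8)
size 216, align 8
data bytes 204, size 216 → padding 12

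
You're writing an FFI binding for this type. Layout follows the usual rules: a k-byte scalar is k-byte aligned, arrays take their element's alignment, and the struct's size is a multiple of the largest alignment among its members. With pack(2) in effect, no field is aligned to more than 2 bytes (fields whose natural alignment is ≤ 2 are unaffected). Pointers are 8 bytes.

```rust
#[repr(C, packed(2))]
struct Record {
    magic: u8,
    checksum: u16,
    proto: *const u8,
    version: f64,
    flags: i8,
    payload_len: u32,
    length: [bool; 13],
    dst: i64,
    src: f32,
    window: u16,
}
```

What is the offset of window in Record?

@0: magic [1B, align 1] → 1
+1 pad (align 2)
@2: checksum [2B, align 2] → 4
@4: proto [8B, align 2] → 12
@12: version [8B, align 2] → 20
@20: flags [1B, align 1] → 21
+1 pad (align 2)
@22: payload_len [4B, align 2] → 26
@26: length [13B, align 1] → 39
+1 pad (align 2)
@40: dst [8B, align 2] → 48
@48: src [4B, align 2] → 52
@52: window [2B, align 2] → 54

52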